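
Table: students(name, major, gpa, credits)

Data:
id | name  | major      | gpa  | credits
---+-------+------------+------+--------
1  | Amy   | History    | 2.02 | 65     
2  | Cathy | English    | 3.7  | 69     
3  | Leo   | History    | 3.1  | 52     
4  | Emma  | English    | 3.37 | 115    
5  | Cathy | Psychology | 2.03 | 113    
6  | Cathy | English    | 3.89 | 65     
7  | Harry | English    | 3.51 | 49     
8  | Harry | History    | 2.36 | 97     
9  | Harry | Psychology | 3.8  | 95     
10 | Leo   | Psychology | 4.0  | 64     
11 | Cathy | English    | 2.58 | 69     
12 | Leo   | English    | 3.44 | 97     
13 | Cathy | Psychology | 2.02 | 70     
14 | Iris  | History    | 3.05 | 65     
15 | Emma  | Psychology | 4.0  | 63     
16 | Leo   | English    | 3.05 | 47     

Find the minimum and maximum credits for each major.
SELECT major, MIN(credits), MAX(credits)
FROM students
GROUP BY major

Result:
  English: min=47, max=115
  History: min=52, max=97
  Psychology: min=63, max=113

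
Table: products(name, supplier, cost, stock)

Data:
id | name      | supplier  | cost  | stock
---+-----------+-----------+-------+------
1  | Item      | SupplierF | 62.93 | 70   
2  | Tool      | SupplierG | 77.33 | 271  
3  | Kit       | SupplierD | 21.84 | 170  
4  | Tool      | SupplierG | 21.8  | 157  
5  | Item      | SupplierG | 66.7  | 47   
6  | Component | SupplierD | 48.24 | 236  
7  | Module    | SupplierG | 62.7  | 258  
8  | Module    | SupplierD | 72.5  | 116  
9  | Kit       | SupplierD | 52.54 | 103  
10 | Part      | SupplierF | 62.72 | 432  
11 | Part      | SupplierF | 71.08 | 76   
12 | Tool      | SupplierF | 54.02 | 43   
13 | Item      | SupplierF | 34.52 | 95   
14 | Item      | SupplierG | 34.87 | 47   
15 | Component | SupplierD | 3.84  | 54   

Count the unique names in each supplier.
SELECT supplier, COUNT(DISTINCT name)
FROM products
GROUP BY supplier

Result:
  SupplierD: 3 distinct
  SupplierF: 3 distinct
  SupplierG: 3 distinct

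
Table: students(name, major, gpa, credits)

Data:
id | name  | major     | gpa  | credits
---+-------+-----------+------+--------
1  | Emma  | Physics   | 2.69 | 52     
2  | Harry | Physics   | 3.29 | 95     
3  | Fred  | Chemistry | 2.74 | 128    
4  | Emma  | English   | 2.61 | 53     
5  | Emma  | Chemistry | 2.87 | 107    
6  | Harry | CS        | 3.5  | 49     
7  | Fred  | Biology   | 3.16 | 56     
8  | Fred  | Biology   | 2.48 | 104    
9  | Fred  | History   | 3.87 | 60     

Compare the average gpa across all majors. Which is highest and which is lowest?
SELECT major, AVG(gpa)
FROM students
GROUP BY major
ORDER BY AVG(gpa)

All groups:
  English: 2.61
  Chemistry: 2.81
  Biology: 2.82
  Physics: 2.99
  CS: 3.50
  History: 3.87

Highest: History (3.87)
Lowest: English (2.61)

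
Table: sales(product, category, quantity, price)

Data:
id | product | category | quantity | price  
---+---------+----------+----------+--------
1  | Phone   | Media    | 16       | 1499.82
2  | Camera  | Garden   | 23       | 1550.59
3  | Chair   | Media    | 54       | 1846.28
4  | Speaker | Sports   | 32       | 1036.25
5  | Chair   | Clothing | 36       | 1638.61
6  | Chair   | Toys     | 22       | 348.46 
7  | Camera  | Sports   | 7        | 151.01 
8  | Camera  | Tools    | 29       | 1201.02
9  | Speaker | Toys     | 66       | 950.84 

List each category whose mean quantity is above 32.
SELECT category, AVG(quantity)
FROM sales
GROUP BY category
HAVING AVG(quantity) > 32

Result:
  Clothing: avg=36.00
  Media: avg=35.00
  Toys: avg=44.00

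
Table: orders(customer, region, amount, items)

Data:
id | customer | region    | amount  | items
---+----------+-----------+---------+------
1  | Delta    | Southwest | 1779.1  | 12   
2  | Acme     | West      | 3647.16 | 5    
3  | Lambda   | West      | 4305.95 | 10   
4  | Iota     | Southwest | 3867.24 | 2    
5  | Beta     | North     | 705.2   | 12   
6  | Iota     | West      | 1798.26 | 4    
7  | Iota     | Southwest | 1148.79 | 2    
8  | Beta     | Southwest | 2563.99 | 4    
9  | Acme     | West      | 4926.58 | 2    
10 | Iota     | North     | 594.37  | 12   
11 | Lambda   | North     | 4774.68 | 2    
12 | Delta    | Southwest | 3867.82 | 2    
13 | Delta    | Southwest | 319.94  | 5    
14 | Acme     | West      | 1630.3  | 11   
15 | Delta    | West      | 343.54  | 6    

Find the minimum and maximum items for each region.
SELECT region, MIN(items), MAX(items)
FROM orders
GROUP BY region

Result:
  North: min=2, max=12
  Southwest: min=2, max=12
  West: min=2, max=11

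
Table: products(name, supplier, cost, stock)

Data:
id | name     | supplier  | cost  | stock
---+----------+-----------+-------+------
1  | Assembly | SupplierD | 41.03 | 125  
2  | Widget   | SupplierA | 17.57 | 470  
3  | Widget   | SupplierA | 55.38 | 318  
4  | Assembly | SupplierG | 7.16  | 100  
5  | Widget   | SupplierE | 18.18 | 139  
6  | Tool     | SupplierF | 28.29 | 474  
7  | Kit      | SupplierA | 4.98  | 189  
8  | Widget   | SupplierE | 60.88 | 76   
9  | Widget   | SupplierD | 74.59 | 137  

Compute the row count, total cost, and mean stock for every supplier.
SELECT supplier,
       COUNT(*) as cnt,
       SUM(cost) as total_cost,
       AVG(stock) as avg_stock
FROM products
GROUP BY supplier

Result:
  SupplierA: 3 records, 77.93 total cost, 325.67 avg stock
  SupplierD: 2 records, 115.62 total cost, 131.00 avg stock
  SupplierE: 2 records, 79.06 total cost, 107.50 avg stock
  SupplierF: 1 records, 28.29 total cost, 474.00 avg stock
  SupplierG: 1 records, 7.16 total cost, 100.00 avg stock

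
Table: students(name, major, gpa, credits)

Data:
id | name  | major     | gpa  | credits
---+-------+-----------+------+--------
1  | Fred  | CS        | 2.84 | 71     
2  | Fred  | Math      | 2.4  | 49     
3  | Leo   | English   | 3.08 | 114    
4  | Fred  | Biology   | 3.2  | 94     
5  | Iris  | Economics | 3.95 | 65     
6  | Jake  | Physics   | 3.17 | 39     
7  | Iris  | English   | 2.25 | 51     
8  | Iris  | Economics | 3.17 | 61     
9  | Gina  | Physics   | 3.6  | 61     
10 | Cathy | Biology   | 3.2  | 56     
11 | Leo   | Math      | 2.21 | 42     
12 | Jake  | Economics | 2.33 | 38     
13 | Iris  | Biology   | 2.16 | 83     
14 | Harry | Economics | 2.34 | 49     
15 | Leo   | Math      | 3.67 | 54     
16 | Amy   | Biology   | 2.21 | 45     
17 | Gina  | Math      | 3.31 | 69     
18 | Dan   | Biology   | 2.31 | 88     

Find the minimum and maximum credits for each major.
SELECT major, MIN(credits), MAX(credits)
FROM students
GROUP BY major

Result:
  Biology: min=45, max=94
  CS: min=71, max=71
  Economics: min=38, max=65
  English: min=51, max=114
  Math: min=42, max=69
  Physics: min=39, max=61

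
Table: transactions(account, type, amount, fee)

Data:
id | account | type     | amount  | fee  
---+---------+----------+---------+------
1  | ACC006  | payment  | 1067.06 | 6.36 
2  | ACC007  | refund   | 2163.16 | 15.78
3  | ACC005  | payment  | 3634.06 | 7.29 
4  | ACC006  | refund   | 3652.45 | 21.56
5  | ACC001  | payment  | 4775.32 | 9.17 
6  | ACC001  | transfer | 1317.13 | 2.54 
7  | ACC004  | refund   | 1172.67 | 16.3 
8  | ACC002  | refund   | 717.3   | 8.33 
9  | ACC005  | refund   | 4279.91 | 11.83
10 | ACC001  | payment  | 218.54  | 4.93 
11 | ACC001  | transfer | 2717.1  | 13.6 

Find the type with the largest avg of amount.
SELECT type, AVG(amount) as val
FROM transactions
GROUP BY type
ORDER BY val DESC
LIMIT 1

Result: payment with avg(amount) = 2423.75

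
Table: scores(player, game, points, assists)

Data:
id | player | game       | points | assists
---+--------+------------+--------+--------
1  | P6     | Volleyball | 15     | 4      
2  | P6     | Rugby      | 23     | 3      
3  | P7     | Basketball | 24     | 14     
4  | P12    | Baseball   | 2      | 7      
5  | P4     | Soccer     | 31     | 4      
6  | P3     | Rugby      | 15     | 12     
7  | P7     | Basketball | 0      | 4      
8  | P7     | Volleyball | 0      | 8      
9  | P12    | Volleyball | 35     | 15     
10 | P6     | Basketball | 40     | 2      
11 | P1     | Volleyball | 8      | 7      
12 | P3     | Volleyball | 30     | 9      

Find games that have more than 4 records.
SELECT game, COUNT(*) as cnt
FROM scores
GROUP BY game
HAVING COUNT(*) > 4

Result:
  Volleyball: 5

Note: HAVING filters groups after aggregation, WHERE filters rows before.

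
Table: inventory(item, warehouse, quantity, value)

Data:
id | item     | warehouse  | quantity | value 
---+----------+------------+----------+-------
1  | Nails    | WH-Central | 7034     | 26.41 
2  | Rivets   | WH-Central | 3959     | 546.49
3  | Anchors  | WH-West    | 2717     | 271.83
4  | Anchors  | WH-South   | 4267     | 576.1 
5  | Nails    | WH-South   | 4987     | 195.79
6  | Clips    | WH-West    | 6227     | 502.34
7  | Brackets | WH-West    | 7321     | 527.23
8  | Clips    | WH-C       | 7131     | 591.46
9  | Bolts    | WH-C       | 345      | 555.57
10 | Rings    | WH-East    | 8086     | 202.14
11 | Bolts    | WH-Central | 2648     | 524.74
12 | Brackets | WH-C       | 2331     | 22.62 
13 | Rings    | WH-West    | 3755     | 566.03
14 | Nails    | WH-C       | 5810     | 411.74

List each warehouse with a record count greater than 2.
SELECT warehouse, COUNT(*) as cnt
FROM inventory
GROUP BY warehouse
HAVING COUNT(*) > 2

Result:
  WH-C: 4
  WH-Central: 3
  WH-West: 4

Note: HAVING filters groups after aggregation, WHERE filters rows before.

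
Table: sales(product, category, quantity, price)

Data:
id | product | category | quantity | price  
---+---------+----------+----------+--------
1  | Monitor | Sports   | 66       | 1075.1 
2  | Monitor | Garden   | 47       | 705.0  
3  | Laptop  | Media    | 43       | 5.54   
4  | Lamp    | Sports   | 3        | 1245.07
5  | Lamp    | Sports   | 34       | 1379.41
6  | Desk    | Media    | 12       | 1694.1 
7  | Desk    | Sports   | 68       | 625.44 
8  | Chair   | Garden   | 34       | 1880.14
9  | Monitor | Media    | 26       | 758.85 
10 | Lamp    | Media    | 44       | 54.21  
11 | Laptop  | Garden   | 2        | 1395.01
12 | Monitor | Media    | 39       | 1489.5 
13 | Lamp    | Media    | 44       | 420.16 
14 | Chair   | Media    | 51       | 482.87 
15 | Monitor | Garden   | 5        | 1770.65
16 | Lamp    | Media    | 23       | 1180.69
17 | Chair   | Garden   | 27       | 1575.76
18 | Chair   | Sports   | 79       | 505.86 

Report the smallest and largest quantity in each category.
SELECT category, MIN(quantity), MAX(quantity)
FROM sales
GROUP BY category

Result:
  Garden: min=2, max=47
  Media: min=12, max=51
  Sports: min=3, max=79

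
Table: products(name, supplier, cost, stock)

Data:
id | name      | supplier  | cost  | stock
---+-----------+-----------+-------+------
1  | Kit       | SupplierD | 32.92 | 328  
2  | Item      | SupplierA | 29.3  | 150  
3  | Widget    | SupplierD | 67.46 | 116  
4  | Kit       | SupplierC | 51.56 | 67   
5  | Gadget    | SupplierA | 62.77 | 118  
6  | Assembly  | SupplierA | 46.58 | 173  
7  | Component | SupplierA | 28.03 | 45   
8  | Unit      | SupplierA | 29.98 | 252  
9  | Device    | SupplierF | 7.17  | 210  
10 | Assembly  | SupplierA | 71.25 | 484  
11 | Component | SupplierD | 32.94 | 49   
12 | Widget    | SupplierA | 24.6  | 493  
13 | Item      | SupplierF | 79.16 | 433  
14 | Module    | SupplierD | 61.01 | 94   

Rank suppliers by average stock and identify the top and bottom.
SELECT supplier, AVG(stock)
FROM products
GROUP BY supplier
ORDER BY AVG(stock)

All groups:
  SupplierC: 67.00
  SupplierD: 146.75
  SupplierA: 245.00
  SupplierF: 321.50

Highest: SupplierF (321.50)
Lowest: SupplierC (67.00)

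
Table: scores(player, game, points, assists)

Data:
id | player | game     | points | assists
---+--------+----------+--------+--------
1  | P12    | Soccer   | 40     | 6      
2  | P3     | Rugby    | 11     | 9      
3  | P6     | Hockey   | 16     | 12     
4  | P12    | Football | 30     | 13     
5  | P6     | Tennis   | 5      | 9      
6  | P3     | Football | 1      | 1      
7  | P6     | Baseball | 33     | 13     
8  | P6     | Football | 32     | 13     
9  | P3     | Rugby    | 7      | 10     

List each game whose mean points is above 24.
SELECT game, AVG(points)
FROM scores
GROUP BY game
HAVING AVG(points) > 24

Result:
  Baseball: avg=33.00
  Soccer: avg=40.00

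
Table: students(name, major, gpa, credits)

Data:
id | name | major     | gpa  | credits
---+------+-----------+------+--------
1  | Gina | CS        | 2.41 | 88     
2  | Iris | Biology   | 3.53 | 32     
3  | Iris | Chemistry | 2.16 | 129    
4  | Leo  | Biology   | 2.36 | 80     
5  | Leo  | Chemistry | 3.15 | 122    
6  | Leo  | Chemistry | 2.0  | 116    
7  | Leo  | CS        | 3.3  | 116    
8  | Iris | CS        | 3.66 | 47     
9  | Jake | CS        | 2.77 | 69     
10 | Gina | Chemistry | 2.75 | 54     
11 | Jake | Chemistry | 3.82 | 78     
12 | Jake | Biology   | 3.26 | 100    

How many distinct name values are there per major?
SELECT major, COUNT(DISTINCT name)
FROM students
GROUP BY major

Result:
  Biology: 3 distinct
  CS: 4 distinct
  Chemistry: 4 distinct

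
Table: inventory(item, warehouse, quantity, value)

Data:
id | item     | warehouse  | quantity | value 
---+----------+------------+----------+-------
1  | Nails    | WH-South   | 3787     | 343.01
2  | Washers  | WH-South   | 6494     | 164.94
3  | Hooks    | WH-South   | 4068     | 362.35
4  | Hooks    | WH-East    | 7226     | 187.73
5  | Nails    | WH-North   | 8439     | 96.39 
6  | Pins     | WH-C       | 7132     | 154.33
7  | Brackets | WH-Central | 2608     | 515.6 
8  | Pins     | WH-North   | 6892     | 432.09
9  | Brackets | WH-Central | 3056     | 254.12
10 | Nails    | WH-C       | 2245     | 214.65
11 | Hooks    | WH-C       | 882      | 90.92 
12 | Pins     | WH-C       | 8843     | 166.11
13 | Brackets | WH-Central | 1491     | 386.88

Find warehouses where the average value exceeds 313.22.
SELECT warehouse, AVG(value)
FROM inventory
GROUP BY warehouse
HAVING AVG(value) > 313.22

Result:
  WH-Central: avg=385.53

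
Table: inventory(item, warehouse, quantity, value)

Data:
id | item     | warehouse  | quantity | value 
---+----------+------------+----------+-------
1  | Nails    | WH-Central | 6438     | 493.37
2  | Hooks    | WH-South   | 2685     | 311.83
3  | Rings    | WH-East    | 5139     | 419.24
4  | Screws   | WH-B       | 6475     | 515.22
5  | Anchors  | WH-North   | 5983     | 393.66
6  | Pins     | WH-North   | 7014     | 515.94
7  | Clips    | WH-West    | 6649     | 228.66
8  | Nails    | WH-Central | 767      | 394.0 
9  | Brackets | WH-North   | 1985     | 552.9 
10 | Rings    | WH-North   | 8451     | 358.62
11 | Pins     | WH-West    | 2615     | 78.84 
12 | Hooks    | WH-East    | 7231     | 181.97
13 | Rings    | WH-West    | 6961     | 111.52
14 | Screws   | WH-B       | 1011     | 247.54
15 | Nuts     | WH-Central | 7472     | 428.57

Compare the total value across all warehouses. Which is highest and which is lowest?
SELECT warehouse, SUM(value)
FROM inventory
GROUP BY warehouse
ORDER BY SUM(value)

All groups:
  WH-South: 311.83
  WH-West: 419.02
  WH-East: 601.21
  WH-B: 762.76
  WH-Central: 1315.94
  WH-North: 1821.12

Highest: WH-North (1821.12)
Lowest: WH-South (311.83)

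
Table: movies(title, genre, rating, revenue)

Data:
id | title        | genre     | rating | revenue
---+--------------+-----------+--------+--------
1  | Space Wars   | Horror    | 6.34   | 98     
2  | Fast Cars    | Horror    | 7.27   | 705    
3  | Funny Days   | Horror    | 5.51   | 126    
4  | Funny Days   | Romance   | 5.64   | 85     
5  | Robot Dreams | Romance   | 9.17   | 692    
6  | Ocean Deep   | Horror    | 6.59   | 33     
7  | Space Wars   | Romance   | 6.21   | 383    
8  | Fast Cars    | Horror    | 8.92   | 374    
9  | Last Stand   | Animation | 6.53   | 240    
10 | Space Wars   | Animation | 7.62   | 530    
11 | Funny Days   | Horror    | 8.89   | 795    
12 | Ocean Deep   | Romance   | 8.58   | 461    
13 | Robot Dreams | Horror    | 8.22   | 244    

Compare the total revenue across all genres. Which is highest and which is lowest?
SELECT genre, SUM(revenue)
FROM movies
GROUP BY genre
ORDER BY SUM(revenue)

All groups:
  Animation: 770
  Romance: 1621
  Horror: 2375

Highest: Horror (2375)
Lowest: Animation (770)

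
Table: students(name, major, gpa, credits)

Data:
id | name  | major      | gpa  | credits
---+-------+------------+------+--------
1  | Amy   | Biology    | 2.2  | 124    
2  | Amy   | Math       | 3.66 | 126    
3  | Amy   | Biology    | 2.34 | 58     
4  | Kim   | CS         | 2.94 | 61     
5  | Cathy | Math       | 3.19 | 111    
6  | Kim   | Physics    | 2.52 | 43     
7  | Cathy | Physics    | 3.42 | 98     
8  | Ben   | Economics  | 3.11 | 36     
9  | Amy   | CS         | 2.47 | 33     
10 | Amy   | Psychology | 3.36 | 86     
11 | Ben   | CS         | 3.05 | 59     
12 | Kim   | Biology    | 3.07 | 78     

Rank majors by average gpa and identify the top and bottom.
SELECT major, AVG(gpa)
FROM students
GROUP BY major
ORDER BY AVG(gpa)

All groups:
  Biology: 2.54
  CS: 2.82
  Physics: 2.97
  Economics: 3.11
  Psychology: 3.36
  Math: 3.43

Highest: Math (3.43)
Lowest: Biology (2.54)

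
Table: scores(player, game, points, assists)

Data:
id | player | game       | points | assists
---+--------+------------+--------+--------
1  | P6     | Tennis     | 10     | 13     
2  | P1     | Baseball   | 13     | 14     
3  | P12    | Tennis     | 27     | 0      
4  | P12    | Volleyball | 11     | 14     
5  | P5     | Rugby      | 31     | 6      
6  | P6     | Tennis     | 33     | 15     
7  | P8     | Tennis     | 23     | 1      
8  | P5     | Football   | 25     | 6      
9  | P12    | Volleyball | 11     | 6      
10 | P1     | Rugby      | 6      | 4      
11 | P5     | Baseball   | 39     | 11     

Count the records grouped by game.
SELECT game, COUNT(*) as count
FROM scores
GROUP BY game

Result:
  Baseball: 2
  Football: 1
  Rugby: 2
  Tennis: 4
  Volleyball: 2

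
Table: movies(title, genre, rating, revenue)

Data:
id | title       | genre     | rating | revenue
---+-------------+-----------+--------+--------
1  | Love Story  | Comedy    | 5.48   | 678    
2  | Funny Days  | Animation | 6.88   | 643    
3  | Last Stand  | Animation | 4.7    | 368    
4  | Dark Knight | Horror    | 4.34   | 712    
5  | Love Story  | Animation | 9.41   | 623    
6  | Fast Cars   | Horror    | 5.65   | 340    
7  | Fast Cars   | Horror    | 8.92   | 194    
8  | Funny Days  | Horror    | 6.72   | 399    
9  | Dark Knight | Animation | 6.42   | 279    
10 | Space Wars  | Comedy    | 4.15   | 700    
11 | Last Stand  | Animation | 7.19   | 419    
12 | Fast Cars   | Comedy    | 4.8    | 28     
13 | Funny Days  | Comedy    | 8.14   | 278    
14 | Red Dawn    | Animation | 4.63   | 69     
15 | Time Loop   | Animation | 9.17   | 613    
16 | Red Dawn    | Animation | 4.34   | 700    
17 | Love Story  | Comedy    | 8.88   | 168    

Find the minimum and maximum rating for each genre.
SELECT genre, MIN(rating), MAX(rating)
FROM movies
GROUP BY genre

Result:
  Animation: min=4.34, max=9.41
  Comedy: min=4.15, max=8.88
  Horror: min=4.34, max=8.92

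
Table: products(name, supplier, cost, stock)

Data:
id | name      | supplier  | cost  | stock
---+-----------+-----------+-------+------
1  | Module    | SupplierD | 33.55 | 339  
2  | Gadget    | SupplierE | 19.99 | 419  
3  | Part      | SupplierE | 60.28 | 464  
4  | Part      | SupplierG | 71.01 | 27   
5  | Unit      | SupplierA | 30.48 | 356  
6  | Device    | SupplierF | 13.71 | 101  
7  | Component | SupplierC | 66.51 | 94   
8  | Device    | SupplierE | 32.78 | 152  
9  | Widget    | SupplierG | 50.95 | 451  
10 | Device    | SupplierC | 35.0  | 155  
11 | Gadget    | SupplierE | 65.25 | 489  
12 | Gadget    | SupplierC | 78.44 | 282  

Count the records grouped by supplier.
SELECT supplier, COUNT(*) as count
FROM products
GROUP BY supplier

Result:
  SupplierA: 1
  SupplierC: 3
  SupplierD: 1
  SupplierE: 4
  SupplierF: 1
  SupplierG: 2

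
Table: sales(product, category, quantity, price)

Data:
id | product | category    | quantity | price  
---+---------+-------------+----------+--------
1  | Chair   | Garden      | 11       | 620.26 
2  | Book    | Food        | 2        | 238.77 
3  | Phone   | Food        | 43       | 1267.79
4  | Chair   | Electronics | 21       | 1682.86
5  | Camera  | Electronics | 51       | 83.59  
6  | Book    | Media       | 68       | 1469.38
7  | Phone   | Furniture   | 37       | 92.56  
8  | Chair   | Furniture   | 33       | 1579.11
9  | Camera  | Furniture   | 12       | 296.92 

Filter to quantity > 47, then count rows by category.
SELECT category, COUNT(*)
FROM sales
WHERE quantity > 47
GROUP BY category

Note: WHERE filters rows before grouping.

Result:
  Electronics: 1
  Media: 1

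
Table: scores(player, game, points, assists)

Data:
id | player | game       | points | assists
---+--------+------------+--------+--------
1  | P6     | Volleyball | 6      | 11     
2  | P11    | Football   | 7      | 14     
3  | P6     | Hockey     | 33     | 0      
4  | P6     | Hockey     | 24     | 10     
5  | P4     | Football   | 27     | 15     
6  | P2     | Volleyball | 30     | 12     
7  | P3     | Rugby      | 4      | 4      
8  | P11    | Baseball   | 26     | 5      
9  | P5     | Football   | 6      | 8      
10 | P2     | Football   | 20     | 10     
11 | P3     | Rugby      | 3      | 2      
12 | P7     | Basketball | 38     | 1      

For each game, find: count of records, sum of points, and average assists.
SELECT game,
       COUNT(*) as cnt,
       SUM(points) as total_points,
       AVG(assists) as avg_assists
FROM scores
GROUP BY game

Result:
  Baseball: 1 records, 26 total points, 5.00 avg assists
  Basketball: 1 records, 38 total points, 1.00 avg assists
  Football: 4 records, 60 total points, 11.75 avg assists
  Hockey: 2 records, 57 total points, 5.00 avg assists
  Rugby: 2 records, 7 total points, 3.00 avg assists
  Volleyball: 2 records, 36 total points, 11.50 avg assists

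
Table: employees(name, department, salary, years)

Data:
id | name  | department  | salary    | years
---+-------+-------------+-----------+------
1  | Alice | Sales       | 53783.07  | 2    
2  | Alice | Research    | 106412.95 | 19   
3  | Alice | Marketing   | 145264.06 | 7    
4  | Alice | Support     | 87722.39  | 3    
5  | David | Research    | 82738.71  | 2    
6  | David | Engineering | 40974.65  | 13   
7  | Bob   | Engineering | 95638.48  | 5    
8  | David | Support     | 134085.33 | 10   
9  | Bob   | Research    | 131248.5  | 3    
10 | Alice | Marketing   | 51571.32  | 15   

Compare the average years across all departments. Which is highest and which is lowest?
SELECT department, AVG(years)
FROM employees
GROUP BY department
ORDER BY AVG(years)

All groups:
  Sales: 2.00
  Support: 6.50
  Research: 8.00
  Engineering: 9.00
  Marketing: 11.00

Highest: Marketing (11.00)
Lowest: Sales (2.00)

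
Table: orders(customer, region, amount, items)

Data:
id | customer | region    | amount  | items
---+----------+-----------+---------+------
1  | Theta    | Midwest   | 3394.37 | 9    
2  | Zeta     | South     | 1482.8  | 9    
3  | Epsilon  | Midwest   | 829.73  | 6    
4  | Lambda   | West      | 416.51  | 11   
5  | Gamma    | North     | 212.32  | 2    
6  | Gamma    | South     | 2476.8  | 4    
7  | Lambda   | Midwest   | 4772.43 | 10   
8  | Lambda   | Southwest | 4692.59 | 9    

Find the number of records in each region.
SELECT region, COUNT(*) as count
FROM orders
GROUP BY region

Result:
  Midwest: 3
  North: 1
  South: 2
  Southwest: 1
  West: 1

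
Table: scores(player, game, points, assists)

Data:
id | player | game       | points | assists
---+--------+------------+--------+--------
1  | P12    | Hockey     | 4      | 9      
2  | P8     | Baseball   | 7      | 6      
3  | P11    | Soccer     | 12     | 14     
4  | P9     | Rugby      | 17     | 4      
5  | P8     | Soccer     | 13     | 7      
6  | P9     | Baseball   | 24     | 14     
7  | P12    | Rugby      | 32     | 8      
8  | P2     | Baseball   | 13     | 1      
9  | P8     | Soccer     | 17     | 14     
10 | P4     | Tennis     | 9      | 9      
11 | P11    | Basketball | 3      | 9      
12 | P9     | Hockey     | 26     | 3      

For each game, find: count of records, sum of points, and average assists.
SELECT game,
       COUNT(*) as cnt,
       SUM(points) as total_points,
       AVG(assists) as avg_assists
FROM scores
GROUP BY game

Result:
  Baseball: 3 records, 44 total points, 7.00 avg assists
  Basketball: 1 records, 3 total points, 9.00 avg assists
  Hockey: 2 records, 30 total points, 6.00 avg assists
  Rugby: 2 records, 49 total points, 6.00 avg assists
  Soccer: 3 records, 42 total points, 11.67 avg assists
  Tennis: 1 records, 9 total points, 9.00 avg assists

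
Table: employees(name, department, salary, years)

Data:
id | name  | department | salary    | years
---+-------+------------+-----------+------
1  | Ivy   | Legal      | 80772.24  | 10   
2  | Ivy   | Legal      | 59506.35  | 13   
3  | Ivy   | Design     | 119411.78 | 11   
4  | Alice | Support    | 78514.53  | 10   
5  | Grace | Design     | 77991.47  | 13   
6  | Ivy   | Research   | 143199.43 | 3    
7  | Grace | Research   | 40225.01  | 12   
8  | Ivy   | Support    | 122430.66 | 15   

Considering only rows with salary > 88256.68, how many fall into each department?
SELECT department, COUNT(*)
FROM employees
WHERE salary > 88256.68
GROUP BY department

Note: WHERE filters rows before grouping.

Result:
  Design: 1
  Research: 1
  Support: 1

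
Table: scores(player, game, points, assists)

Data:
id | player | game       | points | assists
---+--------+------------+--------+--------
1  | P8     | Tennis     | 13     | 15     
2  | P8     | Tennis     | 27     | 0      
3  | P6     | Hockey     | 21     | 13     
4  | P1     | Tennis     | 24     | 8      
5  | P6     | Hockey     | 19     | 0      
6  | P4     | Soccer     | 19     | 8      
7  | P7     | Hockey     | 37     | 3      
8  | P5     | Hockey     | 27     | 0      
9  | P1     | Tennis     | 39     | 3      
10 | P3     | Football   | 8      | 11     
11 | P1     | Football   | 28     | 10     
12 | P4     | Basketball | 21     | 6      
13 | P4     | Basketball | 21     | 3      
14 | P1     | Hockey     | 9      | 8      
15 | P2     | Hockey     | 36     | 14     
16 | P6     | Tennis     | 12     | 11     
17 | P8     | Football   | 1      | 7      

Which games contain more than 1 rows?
SELECT game, COUNT(*) as cnt
FROM scores
GROUP BY game
HAVING COUNT(*) > 1

Result:
  Basketball: 2
  Football: 3
  Hockey: 6
  Tennis: 5

Note: HAVING filters groups after aggregation, WHERE filters rows before.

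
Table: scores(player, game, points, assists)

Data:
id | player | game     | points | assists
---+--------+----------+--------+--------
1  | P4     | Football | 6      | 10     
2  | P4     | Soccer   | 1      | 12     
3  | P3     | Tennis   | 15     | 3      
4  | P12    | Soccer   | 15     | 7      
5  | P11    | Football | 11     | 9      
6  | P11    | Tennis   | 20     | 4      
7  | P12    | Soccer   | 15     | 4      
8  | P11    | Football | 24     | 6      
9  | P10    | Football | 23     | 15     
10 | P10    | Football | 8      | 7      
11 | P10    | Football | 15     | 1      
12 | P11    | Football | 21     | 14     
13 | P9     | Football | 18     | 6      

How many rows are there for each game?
SELECT game, COUNT(*) as count
FROM scores
GROUP BY game

Result:
  Football: 8
  Soccer: 3
  Tennis: 2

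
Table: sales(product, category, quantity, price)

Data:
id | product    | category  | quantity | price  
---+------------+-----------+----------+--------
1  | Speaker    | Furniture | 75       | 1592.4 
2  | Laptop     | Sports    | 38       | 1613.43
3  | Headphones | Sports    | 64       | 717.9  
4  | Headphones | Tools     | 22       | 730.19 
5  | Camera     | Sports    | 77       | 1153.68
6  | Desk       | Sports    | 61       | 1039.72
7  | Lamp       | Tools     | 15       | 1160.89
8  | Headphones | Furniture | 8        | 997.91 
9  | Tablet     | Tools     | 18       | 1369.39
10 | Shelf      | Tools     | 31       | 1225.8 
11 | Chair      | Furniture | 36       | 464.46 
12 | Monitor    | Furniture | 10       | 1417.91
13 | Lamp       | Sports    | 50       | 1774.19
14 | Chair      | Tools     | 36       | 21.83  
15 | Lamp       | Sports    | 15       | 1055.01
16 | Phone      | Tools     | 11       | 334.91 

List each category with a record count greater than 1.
SELECT category, COUNT(*) as cnt
FROM sales
GROUP BY category
HAVING COUNT(*) > 1

Result:
  Furniture: 4
  Sports: 6
  Tools: 6

Note: HAVING filters groups after aggregation, WHERE filters rows before.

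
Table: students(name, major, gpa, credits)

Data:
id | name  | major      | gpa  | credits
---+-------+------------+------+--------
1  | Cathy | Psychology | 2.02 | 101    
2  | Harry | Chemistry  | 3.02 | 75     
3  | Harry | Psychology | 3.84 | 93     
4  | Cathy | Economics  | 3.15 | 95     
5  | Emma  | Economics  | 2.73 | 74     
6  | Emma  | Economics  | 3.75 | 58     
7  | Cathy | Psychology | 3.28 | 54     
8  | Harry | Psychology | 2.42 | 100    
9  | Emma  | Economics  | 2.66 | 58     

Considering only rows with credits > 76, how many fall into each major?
SELECT major, COUNT(*)
FROM students
WHERE credits > 76
GROUP BY major

Note: WHERE filters rows before grouping.

Result:
  Economics: 1
  Psychology: 3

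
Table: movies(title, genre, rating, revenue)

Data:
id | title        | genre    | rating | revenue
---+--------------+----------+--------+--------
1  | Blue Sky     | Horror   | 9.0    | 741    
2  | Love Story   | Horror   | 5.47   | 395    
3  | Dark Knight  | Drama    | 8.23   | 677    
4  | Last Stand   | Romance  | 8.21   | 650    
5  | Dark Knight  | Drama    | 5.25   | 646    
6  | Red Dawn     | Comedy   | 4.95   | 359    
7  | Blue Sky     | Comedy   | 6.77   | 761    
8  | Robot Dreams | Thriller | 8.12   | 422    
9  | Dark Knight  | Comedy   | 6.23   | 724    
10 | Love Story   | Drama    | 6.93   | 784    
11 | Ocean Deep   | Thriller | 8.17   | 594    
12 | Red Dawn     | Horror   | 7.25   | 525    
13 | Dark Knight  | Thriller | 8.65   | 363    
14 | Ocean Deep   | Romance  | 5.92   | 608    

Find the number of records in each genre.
SELECT genre, COUNT(*) as count
FROM movies
GROUP BY genre

Result:
  Comedy: 3
  Drama: 3
  Horror: 3
  Romance: 2
  Thriller: 3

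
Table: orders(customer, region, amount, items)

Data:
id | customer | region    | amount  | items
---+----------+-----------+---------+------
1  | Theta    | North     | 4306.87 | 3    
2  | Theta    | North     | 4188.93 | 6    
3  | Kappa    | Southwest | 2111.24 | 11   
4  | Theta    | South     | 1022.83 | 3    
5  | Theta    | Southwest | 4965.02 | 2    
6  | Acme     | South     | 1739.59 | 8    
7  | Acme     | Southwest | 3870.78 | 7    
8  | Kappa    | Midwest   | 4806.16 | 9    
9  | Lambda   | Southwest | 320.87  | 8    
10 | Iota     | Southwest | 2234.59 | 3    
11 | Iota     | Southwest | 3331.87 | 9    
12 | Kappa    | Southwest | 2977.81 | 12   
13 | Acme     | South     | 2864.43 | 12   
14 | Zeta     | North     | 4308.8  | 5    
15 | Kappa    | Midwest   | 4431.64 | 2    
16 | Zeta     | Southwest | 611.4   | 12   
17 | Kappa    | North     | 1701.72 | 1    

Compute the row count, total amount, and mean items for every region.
SELECT region,
       COUNT(*) as cnt,
       SUM(amount) as total_amount,
       AVG(items) as avg_items
FROM orders
GROUP BY region

Result:
  Midwest: 2 records, 9237.80 total amount, 5.50 avg items
  North: 4 records, 14506.32 total amount, 3.75 avg items
  South: 3 records, 5626.85 total amount, 7.67 avg items
  Southwest: 8 records, 20423.58 total amount, 8.00 avg items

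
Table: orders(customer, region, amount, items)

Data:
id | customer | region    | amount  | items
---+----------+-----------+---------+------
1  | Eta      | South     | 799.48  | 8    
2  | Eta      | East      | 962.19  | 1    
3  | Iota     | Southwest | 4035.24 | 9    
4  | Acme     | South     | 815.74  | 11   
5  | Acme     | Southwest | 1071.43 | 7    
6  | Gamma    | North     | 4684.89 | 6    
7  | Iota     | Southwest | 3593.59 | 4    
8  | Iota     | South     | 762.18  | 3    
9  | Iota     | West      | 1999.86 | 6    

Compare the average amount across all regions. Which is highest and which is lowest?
SELECT region, AVG(amount)
FROM orders
GROUP BY region
ORDER BY AVG(amount)

All groups:
  South: 792.47
  East: 962.19
  West: 1999.86
  Southwest: 2900.09
  North: 4684.89

Highest: North (4684.89)
Lowest: South (792.47)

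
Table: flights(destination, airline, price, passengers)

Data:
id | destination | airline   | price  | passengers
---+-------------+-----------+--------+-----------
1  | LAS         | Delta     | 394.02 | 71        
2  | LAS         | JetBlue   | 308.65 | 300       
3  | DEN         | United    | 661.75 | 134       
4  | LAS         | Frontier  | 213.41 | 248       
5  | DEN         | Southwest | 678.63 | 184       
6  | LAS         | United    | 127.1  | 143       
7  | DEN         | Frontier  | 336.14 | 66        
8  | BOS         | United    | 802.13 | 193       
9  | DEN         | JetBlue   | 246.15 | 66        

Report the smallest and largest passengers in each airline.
SELECT airline, MIN(passengers), MAX(passengers)
FROM flights
GROUP BY airline

Result:
  Delta: min=71, max=71
  Frontier: min=66, max=248
  JetBlue: min=66, max=300
  Southwest: min=184, max=184
  United: min=134, max=193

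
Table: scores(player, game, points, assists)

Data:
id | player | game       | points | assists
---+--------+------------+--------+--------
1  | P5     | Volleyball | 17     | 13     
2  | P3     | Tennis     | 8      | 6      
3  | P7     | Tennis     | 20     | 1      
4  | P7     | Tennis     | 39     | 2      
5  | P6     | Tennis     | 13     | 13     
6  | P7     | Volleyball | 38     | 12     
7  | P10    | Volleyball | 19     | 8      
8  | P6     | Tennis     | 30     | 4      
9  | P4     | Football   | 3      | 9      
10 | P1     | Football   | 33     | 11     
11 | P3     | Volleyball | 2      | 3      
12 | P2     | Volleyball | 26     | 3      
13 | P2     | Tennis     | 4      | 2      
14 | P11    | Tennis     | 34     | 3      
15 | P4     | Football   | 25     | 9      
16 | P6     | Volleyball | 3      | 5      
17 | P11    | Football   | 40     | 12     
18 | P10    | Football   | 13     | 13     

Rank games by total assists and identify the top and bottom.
SELECT game, SUM(assists)
FROM scores
GROUP BY game
ORDER BY SUM(assists)

All groups:
  Tennis: 31
  Volleyball: 44
  Football: 54

Highest: Football (54)
Lowest: Tennis (31)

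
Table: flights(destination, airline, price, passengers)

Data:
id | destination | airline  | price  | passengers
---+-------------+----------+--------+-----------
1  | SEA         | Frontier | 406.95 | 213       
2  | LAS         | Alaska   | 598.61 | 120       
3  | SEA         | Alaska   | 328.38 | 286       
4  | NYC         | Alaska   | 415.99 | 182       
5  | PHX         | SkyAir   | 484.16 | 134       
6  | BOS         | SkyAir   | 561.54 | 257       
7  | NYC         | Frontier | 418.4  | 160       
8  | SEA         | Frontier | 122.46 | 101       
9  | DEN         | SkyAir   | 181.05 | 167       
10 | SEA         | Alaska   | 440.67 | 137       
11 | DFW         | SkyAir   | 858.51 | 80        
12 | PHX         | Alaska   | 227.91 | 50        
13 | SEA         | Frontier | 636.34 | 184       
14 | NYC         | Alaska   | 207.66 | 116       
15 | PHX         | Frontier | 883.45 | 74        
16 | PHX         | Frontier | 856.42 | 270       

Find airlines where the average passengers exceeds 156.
SELECT airline, AVG(passengers)
FROM flights
GROUP BY airline
HAVING AVG(passengers) > 156

Result:
  Frontier: avg=167.00
  SkyAir: avg=159.50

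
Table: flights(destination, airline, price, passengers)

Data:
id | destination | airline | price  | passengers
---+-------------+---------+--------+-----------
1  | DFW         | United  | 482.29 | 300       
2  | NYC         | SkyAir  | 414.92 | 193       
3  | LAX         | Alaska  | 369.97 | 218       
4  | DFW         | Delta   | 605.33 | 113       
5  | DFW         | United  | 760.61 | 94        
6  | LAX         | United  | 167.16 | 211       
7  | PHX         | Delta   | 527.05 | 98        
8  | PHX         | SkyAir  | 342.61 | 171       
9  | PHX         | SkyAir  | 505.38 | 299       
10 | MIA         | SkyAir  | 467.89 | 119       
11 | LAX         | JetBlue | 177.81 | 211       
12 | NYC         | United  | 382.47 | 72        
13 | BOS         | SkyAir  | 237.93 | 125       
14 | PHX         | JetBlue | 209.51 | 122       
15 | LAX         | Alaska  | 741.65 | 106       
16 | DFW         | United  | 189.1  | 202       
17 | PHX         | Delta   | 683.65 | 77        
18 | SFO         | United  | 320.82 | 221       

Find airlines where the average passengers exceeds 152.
SELECT airline, AVG(passengers)
FROM flights
GROUP BY airline
HAVING AVG(passengers) > 152

Result:
  Alaska: avg=162.00
  JetBlue: avg=166.50
  SkyAir: avg=181.40
  United: avg=183.33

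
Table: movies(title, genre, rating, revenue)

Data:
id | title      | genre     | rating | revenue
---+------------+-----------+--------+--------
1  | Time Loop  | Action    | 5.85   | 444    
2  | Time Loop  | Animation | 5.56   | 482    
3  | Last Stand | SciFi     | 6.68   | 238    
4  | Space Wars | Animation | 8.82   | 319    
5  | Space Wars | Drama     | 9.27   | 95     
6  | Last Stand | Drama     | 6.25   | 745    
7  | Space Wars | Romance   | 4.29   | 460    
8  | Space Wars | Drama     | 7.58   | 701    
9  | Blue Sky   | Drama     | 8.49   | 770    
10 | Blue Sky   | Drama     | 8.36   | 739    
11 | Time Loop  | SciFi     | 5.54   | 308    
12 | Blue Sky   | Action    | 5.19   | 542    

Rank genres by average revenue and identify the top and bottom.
SELECT genre, AVG(revenue)
FROM movies
GROUP BY genre
ORDER BY AVG(revenue)

All groups:
  SciFi: 273.00
  Animation: 400.50
  Romance: 460.00
  Action: 493.00
  Drama: 610.00

Highest: Drama (610.00)
Lowest: SciFi (273.00)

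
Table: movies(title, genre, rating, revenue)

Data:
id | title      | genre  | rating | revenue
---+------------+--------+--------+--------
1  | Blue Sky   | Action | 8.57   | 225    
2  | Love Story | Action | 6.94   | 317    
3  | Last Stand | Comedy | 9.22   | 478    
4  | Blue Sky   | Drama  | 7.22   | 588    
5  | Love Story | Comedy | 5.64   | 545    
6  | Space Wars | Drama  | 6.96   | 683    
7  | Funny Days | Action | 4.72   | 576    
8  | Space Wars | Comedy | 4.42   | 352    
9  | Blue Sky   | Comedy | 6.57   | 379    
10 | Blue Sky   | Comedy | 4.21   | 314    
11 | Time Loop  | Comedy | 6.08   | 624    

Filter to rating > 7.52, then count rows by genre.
SELECT genre, COUNT(*)
FROM movies
WHERE rating > 7.52
GROUP BY genre

Note: WHERE filters rows before grouping.

Result:
  Action: 1
  Comedy: 1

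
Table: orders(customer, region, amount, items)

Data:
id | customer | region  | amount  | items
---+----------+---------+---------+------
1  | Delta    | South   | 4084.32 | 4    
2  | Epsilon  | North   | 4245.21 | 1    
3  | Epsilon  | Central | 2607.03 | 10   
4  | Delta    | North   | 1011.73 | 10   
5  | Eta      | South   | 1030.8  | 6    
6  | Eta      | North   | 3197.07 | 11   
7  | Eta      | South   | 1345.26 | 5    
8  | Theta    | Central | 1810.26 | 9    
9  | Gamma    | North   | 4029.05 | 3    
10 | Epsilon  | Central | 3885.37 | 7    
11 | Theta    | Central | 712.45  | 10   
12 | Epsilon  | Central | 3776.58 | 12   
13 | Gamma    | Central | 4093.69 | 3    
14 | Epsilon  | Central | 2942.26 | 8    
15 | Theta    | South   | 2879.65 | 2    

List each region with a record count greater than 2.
SELECT region, COUNT(*) as cnt
FROM orders
GROUP BY region
HAVING COUNT(*) > 2

Result:
  Central: 7
  North: 4
  South: 4

Note: HAVING filters groups after aggregation, WHERE filters rows before.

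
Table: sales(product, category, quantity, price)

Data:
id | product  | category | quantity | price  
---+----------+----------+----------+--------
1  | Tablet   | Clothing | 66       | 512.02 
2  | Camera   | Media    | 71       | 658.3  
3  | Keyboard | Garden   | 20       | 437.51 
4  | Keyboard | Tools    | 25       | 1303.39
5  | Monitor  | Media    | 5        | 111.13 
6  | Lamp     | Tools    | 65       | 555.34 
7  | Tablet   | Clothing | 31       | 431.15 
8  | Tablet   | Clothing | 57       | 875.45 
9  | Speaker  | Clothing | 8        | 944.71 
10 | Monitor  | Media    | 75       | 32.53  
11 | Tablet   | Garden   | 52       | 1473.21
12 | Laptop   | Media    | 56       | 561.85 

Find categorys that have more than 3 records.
SELECT category, COUNT(*) as cnt
FROM sales
GROUP BY category
HAVING COUNT(*) > 3

Result:
  Clothing: 4
  Media: 4

Note: HAVING filters groups after aggregation, WHERE filters rows before.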